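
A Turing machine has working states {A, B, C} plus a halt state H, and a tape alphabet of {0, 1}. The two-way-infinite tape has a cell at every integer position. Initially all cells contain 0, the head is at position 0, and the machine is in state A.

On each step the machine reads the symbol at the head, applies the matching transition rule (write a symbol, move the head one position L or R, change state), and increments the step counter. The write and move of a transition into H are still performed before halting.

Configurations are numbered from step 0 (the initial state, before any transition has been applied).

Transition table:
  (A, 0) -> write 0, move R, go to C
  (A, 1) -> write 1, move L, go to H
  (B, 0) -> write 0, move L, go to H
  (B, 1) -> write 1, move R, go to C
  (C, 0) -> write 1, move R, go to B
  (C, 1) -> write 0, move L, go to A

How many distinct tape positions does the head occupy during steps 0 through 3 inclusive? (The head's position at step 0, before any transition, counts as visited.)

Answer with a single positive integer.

Answer: 3

Derivation:
Step 1: in state A at pos 0, read 0 -> (A,0)->write 0,move R,goto C. Now: state=C, head=1, tape[-1..2]=0000 (head:   ^)
Step 2: in state C at pos 1, read 0 -> (C,0)->write 1,move R,goto B. Now: state=B, head=2, tape[-1..3]=00100 (head:    ^)
Step 3: in state B at pos 2, read 0 -> (B,0)->write 0,move L,goto H. Now: state=H, head=1, tape[-1..3]=00100 (head:   ^)
Head positions at steps 0..3: starting at 0, distinct positions visited = {0, 1, 2} -> 3 position(s)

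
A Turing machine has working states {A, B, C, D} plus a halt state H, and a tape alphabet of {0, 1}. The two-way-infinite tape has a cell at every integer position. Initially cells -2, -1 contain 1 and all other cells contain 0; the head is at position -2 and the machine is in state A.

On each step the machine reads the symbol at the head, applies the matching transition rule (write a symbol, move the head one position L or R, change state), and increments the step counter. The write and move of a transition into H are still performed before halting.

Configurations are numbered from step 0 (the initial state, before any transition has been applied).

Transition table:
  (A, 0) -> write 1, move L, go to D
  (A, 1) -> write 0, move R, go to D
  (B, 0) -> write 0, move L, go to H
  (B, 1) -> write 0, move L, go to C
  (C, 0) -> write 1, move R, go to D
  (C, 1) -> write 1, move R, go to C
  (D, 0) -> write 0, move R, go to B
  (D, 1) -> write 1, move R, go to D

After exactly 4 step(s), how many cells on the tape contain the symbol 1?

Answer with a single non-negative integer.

Step 1: in state A at pos -2, read 1 -> (A,1)->write 0,move R,goto D. Now: state=D, head=-1, tape[-3..0]=0010 (head:   ^)
Step 2: in state D at pos -1, read 1 -> (D,1)->write 1,move R,goto D. Now: state=D, head=0, tape[-3..1]=00100 (head:    ^)
Step 3: in state D at pos 0, read 0 -> (D,0)->write 0,move R,goto B. Now: state=B, head=1, tape[-3..2]=001000 (head:     ^)
Step 4: in state B at pos 1, read 0 -> (B,0)->write 0,move L,goto H. Now: state=H, head=0, tape[-3..2]=001000 (head:    ^)
Cells containing 1 after step 4: {-1} -> 1 cell(s)

Answer: 1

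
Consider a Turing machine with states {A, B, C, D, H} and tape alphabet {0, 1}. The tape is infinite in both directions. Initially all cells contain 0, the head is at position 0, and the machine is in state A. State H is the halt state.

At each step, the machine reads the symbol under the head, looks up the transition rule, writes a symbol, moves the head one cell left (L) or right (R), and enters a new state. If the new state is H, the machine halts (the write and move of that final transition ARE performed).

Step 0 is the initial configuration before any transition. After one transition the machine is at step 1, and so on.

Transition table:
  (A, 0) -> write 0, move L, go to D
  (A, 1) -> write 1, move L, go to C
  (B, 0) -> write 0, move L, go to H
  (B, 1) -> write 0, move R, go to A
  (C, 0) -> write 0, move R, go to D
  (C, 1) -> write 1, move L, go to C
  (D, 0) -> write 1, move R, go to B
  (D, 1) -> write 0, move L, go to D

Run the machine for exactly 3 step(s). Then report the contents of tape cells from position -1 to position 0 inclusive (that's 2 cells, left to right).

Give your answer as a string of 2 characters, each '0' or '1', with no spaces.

Answer: 10

Derivation:
Step 1: in state A at pos 0, read 0 -> (A,0)->write 0,move L,goto D. Now: state=D, head=-1, tape[-2..1]=0000 (head:  ^)
Step 2: in state D at pos -1, read 0 -> (D,0)->write 1,move R,goto B. Now: state=B, head=0, tape[-2..1]=0100 (head:   ^)
Step 3: in state B at pos 0, read 0 -> (B,0)->write 0,move L,goto H. Now: state=H, head=-1, tape[-2..1]=0100 (head:  ^)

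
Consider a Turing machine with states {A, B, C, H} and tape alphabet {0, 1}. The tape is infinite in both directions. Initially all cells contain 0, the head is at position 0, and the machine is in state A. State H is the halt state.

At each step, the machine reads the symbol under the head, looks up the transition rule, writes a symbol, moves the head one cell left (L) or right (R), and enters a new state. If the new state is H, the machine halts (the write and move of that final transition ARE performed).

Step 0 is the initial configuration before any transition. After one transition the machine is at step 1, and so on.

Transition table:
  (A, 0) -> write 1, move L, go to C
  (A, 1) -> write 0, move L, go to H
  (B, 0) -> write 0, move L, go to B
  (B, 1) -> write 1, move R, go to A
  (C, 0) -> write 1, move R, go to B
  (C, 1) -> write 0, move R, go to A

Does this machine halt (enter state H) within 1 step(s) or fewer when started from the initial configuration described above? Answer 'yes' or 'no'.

Step 1: in state A at pos 0, read 0 -> (A,0)->write 1,move L,goto C. Now: state=C, head=-1, tape[-2..1]=0010 (head:  ^)
After 1 step(s): state = C (not H) -> not halted within 1 -> no

Answer: no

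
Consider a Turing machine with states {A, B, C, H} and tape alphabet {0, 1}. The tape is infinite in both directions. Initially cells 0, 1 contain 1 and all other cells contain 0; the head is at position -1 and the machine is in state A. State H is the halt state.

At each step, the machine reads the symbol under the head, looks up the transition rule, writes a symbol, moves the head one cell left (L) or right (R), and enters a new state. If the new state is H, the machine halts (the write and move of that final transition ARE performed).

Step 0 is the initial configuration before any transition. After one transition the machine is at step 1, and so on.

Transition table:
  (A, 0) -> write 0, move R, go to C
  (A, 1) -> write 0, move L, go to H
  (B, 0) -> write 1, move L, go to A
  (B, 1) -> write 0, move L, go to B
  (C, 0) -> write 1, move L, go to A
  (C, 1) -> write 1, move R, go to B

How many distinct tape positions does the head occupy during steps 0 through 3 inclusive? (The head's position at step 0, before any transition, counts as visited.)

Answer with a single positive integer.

Answer: 3

Derivation:
Step 1: in state A at pos -1, read 0 -> (A,0)->write 0,move R,goto C. Now: state=C, head=0, tape[-2..2]=00110 (head:   ^)
Step 2: in state C at pos 0, read 1 -> (C,1)->write 1,move R,goto B. Now: state=B, head=1, tape[-2..2]=00110 (head:    ^)
Step 3: in state B at pos 1, read 1 -> (B,1)->write 0,move L,goto B. Now: state=B, head=0, tape[-2..2]=00100 (head:   ^)
Head positions at steps 0..3: starting at -1, distinct positions visited = {-1, 0, 1} -> 3 position(s)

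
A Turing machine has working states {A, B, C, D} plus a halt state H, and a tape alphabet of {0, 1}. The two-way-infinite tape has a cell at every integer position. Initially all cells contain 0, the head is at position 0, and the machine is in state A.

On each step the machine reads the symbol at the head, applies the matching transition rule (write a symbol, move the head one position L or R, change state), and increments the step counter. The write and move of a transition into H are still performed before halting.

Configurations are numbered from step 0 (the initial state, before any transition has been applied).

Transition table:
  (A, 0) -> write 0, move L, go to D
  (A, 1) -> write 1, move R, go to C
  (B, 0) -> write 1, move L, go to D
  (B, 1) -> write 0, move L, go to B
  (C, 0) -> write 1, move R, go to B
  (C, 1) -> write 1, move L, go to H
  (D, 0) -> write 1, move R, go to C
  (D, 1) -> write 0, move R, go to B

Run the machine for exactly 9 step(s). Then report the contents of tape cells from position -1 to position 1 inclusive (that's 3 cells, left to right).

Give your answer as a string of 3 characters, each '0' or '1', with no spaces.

Answer: 000

Derivation:
Step 1: in state A at pos 0, read 0 -> (A,0)->write 0,move L,goto D. Now: state=D, head=-1, tape[-2..1]=0000 (head:  ^)
Step 2: in state D at pos -1, read 0 -> (D,0)->write 1,move R,goto C. Now: state=C, head=0, tape[-2..1]=0100 (head:   ^)
Step 3: in state C at pos 0, read 0 -> (C,0)->write 1,move R,goto B. Now: state=B, head=1, tape[-2..2]=01100 (head:    ^)
Step 4: in state B at pos 1, read 0 -> (B,0)->write 1,move L,goto D. Now: state=D, head=0, tape[-2..2]=01110 (head:   ^)
Step 5: in state D at pos 0, read 1 -> (D,1)->write 0,move R,goto B. Now: state=B, head=1, tape[-2..2]=01010 (head:    ^)
Step 6: in state B at pos 1, read 1 -> (B,1)->write 0,move L,goto B. Now: state=B, head=0, tape[-2..2]=01000 (head:   ^)
Step 7: in state B at pos 0, read 0 -> (B,0)->write 1,move L,goto D. Now: state=D, head=-1, tape[-2..2]=01100 (head:  ^)
Step 8: in state D at pos -1, read 1 -> (D,1)->write 0,move R,goto B. Now: state=B, head=0, tape[-2..2]=00100 (head:   ^)
Step 9: in state B at pos 0, read 1 -> (B,1)->write 0,move L,goto B. Now: state=B, head=-1, tape[-2..2]=00000 (head:  ^)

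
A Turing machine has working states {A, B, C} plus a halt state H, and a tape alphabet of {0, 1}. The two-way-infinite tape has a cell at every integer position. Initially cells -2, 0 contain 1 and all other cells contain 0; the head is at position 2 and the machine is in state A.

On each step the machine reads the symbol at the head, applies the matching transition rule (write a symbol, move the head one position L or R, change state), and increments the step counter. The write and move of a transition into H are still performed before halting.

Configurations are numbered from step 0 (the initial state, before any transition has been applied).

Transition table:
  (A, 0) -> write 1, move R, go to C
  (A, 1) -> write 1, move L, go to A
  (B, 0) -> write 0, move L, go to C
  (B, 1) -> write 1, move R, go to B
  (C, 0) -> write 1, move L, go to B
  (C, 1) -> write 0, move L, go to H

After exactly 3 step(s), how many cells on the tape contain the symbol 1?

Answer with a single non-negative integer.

Step 1: in state A at pos 2, read 0 -> (A,0)->write 1,move R,goto C. Now: state=C, head=3, tape[-3..4]=01010100 (head:       ^)
Step 2: in state C at pos 3, read 0 -> (C,0)->write 1,move L,goto B. Now: state=B, head=2, tape[-3..4]=01010110 (head:      ^)
Step 3: in state B at pos 2, read 1 -> (B,1)->write 1,move R,goto B. Now: state=B, head=3, tape[-3..4]=01010110 (head:       ^)
Cells containing 1 after step 3: {-2, 0, 2, 3} -> 4 cell(s)

Answer: 4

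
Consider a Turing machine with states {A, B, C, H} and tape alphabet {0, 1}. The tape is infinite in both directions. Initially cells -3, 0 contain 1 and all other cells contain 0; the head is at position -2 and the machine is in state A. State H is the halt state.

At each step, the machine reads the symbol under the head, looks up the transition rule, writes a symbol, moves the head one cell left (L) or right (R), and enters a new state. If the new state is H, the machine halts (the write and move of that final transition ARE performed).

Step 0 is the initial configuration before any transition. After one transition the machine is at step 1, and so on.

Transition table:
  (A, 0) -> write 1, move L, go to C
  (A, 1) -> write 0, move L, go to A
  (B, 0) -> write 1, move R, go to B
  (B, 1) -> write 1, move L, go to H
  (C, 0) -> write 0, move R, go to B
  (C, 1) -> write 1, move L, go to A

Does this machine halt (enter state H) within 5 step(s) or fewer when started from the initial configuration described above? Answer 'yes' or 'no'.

Step 1: in state A at pos -2, read 0 -> (A,0)->write 1,move L,goto C. Now: state=C, head=-3, tape[-4..1]=011010 (head:  ^)
Step 2: in state C at pos -3, read 1 -> (C,1)->write 1,move L,goto A. Now: state=A, head=-4, tape[-5..1]=0011010 (head:  ^)
Step 3: in state A at pos -4, read 0 -> (A,0)->write 1,move L,goto C. Now: state=C, head=-5, tape[-6..1]=00111010 (head:  ^)
Step 4: in state C at pos -5, read 0 -> (C,0)->write 0,move R,goto B. Now: state=B, head=-4, tape[-6..1]=00111010 (head:   ^)
Step 5: in state B at pos -4, read 1 -> (B,1)->write 1,move L,goto H. Now: state=H, head=-5, tape[-6..1]=00111010 (head:  ^)
State H reached at step 5; 5 <= 5 -> yes

Answer: yes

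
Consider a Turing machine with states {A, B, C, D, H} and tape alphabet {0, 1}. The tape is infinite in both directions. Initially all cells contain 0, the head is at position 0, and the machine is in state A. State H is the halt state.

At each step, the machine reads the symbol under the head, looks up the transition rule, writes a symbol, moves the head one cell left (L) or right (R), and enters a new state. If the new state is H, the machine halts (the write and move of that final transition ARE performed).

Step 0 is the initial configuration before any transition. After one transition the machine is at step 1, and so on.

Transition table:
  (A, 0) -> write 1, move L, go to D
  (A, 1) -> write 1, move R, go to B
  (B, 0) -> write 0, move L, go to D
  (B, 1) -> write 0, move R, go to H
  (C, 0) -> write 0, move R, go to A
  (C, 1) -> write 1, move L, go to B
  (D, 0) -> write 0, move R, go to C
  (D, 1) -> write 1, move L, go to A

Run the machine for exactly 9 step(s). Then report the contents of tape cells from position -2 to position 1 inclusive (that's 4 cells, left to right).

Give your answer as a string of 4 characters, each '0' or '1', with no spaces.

Answer: 0010

Derivation:
Step 1: in state A at pos 0, read 0 -> (A,0)->write 1,move L,goto D. Now: state=D, head=-1, tape[-2..1]=0010 (head:  ^)
Step 2: in state D at pos -1, read 0 -> (D,0)->write 0,move R,goto C. Now: state=C, head=0, tape[-2..1]=0010 (head:   ^)
Step 3: in state C at pos 0, read 1 -> (C,1)->write 1,move L,goto B. Now: state=B, head=-1, tape[-2..1]=0010 (head:  ^)
Step 4: in state B at pos -1, read 0 -> (B,0)->write 0,move L,goto D. Now: state=D, head=-2, tape[-3..1]=00010 (head:  ^)
Step 5: in state D at pos -2, read 0 -> (D,0)->write 0,move R,goto C. Now: state=C, head=-1, tape[-3..1]=00010 (head:   ^)
Step 6: in state C at pos -1, read 0 -> (C,0)->write 0,move R,goto A. Now: state=A, head=0, tape[-3..1]=00010 (head:    ^)
Step 7: in state A at pos 0, read 1 -> (A,1)->write 1,move R,goto B. Now: state=B, head=1, tape[-3..2]=000100 (head:     ^)
Step 8: in state B at pos 1, read 0 -> (B,0)->write 0,move L,goto D. Now: state=D, head=0, tape[-3..2]=000100 (head:    ^)
Step 9: in state D at pos 0, read 1 -> (D,1)->write 1,move L,goto A. Now: state=A, head=-1, tape[-3..2]=000100 (head:   ^)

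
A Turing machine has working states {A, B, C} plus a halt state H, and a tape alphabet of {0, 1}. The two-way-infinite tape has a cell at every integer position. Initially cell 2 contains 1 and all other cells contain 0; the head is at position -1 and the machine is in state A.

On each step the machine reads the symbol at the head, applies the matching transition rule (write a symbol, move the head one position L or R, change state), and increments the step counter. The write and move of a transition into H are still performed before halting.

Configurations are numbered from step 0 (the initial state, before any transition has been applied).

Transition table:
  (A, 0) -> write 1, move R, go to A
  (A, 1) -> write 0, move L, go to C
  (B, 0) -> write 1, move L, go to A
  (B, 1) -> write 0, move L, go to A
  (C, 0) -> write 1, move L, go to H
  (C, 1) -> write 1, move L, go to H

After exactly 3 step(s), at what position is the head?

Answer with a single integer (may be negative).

Step 1: in state A at pos -1, read 0 -> (A,0)->write 1,move R,goto A. Now: state=A, head=0, tape[-2..3]=010010 (head:   ^)
Step 2: in state A at pos 0, read 0 -> (A,0)->write 1,move R,goto A. Now: state=A, head=1, tape[-2..3]=011010 (head:    ^)
Step 3: in state A at pos 1, read 0 -> (A,0)->write 1,move R,goto A. Now: state=A, head=2, tape[-2..3]=011110 (head:     ^)

Answer: 2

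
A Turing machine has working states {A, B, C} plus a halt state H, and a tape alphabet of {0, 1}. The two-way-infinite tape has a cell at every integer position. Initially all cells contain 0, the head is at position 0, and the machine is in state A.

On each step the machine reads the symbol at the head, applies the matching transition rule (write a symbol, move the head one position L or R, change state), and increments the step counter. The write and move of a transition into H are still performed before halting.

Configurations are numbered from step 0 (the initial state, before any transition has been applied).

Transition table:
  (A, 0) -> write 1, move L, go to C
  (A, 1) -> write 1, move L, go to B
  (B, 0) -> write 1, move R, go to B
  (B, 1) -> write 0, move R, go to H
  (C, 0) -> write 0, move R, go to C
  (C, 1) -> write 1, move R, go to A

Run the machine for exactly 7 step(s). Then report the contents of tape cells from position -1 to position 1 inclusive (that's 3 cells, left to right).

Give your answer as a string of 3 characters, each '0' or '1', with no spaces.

Step 1: in state A at pos 0, read 0 -> (A,0)->write 1,move L,goto C. Now: state=C, head=-1, tape[-2..1]=0010 (head:  ^)
Step 2: in state C at pos -1, read 0 -> (C,0)->write 0,move R,goto C. Now: state=C, head=0, tape[-2..1]=0010 (head:   ^)
Step 3: in state C at pos 0, read 1 -> (C,1)->write 1,move R,goto A. Now: state=A, head=1, tape[-2..2]=00100 (head:    ^)
Step 4: in state A at pos 1, read 0 -> (A,0)->write 1,move L,goto C. Now: state=C, head=0, tape[-2..2]=00110 (head:   ^)
Step 5: in state C at pos 0, read 1 -> (C,1)->write 1,move R,goto A. Now: state=A, head=1, tape[-2..2]=00110 (head:    ^)
Step 6: in state A at pos 1, read 1 -> (A,1)->write 1,move L,goto B. Now: state=B, head=0, tape[-2..2]=00110 (head:   ^)
Step 7: in state B at pos 0, read 1 -> (B,1)->write 0,move R,goto H. Now: state=H, head=1, tape[-2..2]=00010 (head:    ^)

Answer: 001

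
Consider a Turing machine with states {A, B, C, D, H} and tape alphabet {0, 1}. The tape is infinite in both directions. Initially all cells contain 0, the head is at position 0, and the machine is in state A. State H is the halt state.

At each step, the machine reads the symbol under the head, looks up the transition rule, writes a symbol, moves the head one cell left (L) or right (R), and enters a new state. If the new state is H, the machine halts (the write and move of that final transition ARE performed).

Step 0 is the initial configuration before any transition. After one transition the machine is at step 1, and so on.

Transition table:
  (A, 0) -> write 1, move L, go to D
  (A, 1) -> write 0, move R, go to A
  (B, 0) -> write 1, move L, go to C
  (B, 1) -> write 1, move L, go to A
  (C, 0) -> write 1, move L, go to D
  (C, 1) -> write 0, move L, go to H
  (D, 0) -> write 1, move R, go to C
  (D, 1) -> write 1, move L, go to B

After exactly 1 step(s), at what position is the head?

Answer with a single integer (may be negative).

Step 1: in state A at pos 0, read 0 -> (A,0)->write 1,move L,goto D. Now: state=D, head=-1, tape[-2..1]=0010 (head:  ^)

Answer: -1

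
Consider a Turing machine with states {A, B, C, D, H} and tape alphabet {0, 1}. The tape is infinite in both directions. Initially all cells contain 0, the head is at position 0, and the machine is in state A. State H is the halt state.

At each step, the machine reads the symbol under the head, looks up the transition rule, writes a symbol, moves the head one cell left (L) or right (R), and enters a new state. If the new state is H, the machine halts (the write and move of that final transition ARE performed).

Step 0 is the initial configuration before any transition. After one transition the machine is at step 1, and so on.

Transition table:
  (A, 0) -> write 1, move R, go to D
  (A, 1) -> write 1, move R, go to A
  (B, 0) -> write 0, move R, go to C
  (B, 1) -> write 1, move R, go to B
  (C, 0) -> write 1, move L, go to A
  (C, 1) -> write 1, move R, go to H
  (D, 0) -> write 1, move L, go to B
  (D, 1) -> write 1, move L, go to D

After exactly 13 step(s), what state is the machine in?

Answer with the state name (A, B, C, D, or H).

Answer: C

Derivation:
Step 1: in state A at pos 0, read 0 -> (A,0)->write 1,move R,goto D. Now: state=D, head=1, tape[-1..2]=0100 (head:   ^)
Step 2: in state D at pos 1, read 0 -> (D,0)->write 1,move L,goto B. Now: state=B, head=0, tape[-1..2]=0110 (head:  ^)
Step 3: in state B at pos 0, read 1 -> (B,1)->write 1,move R,goto B. Now: state=B, head=1, tape[-1..2]=0110 (head:   ^)
Step 4: in state B at pos 1, read 1 -> (B,1)->write 1,move R,goto B. Now: state=B, head=2, tape[-1..3]=01100 (head:    ^)
Step 5: in state B at pos 2, read 0 -> (B,0)->write 0,move R,goto C. Now: state=C, head=3, tape[-1..4]=011000 (head:     ^)
Step 6: in state C at pos 3, read 0 -> (C,0)->write 1,move L,goto A. Now: state=A, head=2, tape[-1..4]=011010 (head:    ^)
Step 7: in state A at pos 2, read 0 -> (A,0)->write 1,move R,goto D. Now: state=D, head=3, tape[-1..4]=011110 (head:     ^)
Step 8: in state D at pos 3, read 1 -> (D,1)->write 1,move L,goto D. Now: state=D, head=2, tape[-1..4]=011110 (head:    ^)
Step 9: in state D at pos 2, read 1 -> (D,1)->write 1,move L,goto D. Now: state=D, head=1, tape[-1..4]=011110 (head:   ^)
Step 10: in state D at pos 1, read 1 -> (D,1)->write 1,move L,goto D. Now: state=D, head=0, tape[-1..4]=011110 (head:  ^)
Step 11: in state D at pos 0, read 1 -> (D,1)->write 1,move L,goto D. Now: state=D, head=-1, tape[-2..4]=0011110 (head:  ^)
Step 12: in state D at pos -1, read 0 -> (D,0)->write 1,move L,goto B. Now: state=B, head=-2, tape[-3..4]=00111110 (head:  ^)
Step 13: in state B at pos -2, read 0 -> (B,0)->write 0,move R,goto C. Now: state=C, head=-1, tape[-3..4]=00111110 (head:   ^)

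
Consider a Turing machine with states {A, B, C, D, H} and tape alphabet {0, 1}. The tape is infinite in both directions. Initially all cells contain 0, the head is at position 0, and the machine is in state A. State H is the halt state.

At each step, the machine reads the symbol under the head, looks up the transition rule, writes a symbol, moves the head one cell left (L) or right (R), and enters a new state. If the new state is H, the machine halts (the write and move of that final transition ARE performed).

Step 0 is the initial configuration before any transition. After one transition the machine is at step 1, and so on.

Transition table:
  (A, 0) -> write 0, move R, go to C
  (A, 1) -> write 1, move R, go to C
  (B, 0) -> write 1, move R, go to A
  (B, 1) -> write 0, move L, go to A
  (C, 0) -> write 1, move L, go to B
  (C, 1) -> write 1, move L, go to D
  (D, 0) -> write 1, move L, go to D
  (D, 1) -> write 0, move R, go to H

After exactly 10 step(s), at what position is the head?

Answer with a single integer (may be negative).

Step 1: in state A at pos 0, read 0 -> (A,0)->write 0,move R,goto C. Now: state=C, head=1, tape[-1..2]=0000 (head:   ^)
Step 2: in state C at pos 1, read 0 -> (C,0)->write 1,move L,goto B. Now: state=B, head=0, tape[-1..2]=0010 (head:  ^)
Step 3: in state B at pos 0, read 0 -> (B,0)->write 1,move R,goto A. Now: state=A, head=1, tape[-1..2]=0110 (head:   ^)
Step 4: in state A at pos 1, read 1 -> (A,1)->write 1,move R,goto C. Now: state=C, head=2, tape[-1..3]=01100 (head:    ^)
Step 5: in state C at pos 2, read 0 -> (C,0)->write 1,move L,goto B. Now: state=B, head=1, tape[-1..3]=01110 (head:   ^)
Step 6: in state B at pos 1, read 1 -> (B,1)->write 0,move L,goto A. Now: state=A, head=0, tape[-1..3]=01010 (head:  ^)
Step 7: in state A at pos 0, read 1 -> (A,1)->write 1,move R,goto C. Now: state=C, head=1, tape[-1..3]=01010 (head:   ^)
Step 8: in state C at pos 1, read 0 -> (C,0)->write 1,move L,goto B. Now: state=B, head=0, tape[-1..3]=01110 (head:  ^)
Step 9: in state B at pos 0, read 1 -> (B,1)->write 0,move L,goto A. Now: state=A, head=-1, tape[-2..3]=000110 (head:  ^)
Step 10: in state A at pos -1, read 0 -> (A,0)->write 0,move R,goto C. Now: state=C, head=0, tape[-2..3]=000110 (head:   ^)

Answer: 0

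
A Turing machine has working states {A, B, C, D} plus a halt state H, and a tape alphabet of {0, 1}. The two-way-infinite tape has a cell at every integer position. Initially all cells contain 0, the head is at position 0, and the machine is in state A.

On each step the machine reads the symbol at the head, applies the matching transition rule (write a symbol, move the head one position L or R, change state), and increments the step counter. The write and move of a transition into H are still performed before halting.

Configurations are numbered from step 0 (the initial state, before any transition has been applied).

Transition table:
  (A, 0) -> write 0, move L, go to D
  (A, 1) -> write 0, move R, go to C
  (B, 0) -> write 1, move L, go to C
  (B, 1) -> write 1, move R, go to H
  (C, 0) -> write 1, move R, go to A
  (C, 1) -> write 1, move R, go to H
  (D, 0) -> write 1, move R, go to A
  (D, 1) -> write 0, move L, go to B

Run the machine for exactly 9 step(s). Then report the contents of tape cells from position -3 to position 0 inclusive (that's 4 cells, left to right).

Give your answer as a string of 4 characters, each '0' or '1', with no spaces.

Step 1: in state A at pos 0, read 0 -> (A,0)->write 0,move L,goto D. Now: state=D, head=-1, tape[-2..1]=0000 (head:  ^)
Step 2: in state D at pos -1, read 0 -> (D,0)->write 1,move R,goto A. Now: state=A, head=0, tape[-2..1]=0100 (head:   ^)
Step 3: in state A at pos 0, read 0 -> (A,0)->write 0,move L,goto D. Now: state=D, head=-1, tape[-2..1]=0100 (head:  ^)
Step 4: in state D at pos -1, read 1 -> (D,1)->write 0,move L,goto B. Now: state=B, head=-2, tape[-3..1]=00000 (head:  ^)
Step 5: in state B at pos -2, read 0 -> (B,0)->write 1,move L,goto C. Now: state=C, head=-3, tape[-4..1]=001000 (head:  ^)
Step 6: in state C at pos -3, read 0 -> (C,0)->write 1,move R,goto A. Now: state=A, head=-2, tape[-4..1]=011000 (head:   ^)
Step 7: in state A at pos -2, read 1 -> (A,1)->write 0,move R,goto C. Now: state=C, head=-1, tape[-4..1]=010000 (head:    ^)
Step 8: in state C at pos -1, read 0 -> (C,0)->write 1,move R,goto A. Now: state=A, head=0, tape[-4..1]=010100 (head:     ^)
Step 9: in state A at pos 0, read 0 -> (A,0)->write 0,move L,goto D. Now: state=D, head=-1, tape[-4..1]=010100 (head:    ^)

Answer: 1010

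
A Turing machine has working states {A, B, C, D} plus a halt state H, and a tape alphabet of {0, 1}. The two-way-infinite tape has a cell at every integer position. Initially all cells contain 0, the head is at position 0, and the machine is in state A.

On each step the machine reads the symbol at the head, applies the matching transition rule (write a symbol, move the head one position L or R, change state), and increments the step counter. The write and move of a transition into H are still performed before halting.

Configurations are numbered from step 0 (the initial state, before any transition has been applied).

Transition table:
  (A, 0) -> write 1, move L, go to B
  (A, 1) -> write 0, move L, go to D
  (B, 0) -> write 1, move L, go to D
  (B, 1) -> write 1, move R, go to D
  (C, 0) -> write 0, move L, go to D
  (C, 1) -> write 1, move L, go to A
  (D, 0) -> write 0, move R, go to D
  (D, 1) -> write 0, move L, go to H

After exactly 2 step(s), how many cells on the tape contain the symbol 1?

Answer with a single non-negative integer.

Step 1: in state A at pos 0, read 0 -> (A,0)->write 1,move L,goto B. Now: state=B, head=-1, tape[-2..1]=0010 (head:  ^)
Step 2: in state B at pos -1, read 0 -> (B,0)->write 1,move L,goto D. Now: state=D, head=-2, tape[-3..1]=00110 (head:  ^)
Cells containing 1 after step 2: {-1, 0} -> 2 cell(s)

Answer: 2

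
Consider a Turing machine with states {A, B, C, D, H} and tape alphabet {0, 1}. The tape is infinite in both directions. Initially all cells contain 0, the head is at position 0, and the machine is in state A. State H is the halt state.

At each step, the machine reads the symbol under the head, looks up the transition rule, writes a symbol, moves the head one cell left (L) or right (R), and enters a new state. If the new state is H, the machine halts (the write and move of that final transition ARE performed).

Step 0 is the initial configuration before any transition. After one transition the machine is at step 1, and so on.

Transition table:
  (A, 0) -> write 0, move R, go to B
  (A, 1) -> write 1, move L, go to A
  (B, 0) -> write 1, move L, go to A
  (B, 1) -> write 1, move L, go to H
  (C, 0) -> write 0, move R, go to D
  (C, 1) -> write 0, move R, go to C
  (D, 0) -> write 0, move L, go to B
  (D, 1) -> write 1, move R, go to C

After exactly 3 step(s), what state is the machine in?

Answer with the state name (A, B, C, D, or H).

Answer: B

Derivation:
Step 1: in state A at pos 0, read 0 -> (A,0)->write 0,move R,goto B. Now: state=B, head=1, tape[-1..2]=0000 (head:   ^)
Step 2: in state B at pos 1, read 0 -> (B,0)->write 1,move L,goto A. Now: state=A, head=0, tape[-1..2]=0010 (head:  ^)
Step 3: in state A at pos 0, read 0 -> (A,0)->write 0,move R,goto B. Now: state=B, head=1, tape[-1..2]=0010 (head:   ^)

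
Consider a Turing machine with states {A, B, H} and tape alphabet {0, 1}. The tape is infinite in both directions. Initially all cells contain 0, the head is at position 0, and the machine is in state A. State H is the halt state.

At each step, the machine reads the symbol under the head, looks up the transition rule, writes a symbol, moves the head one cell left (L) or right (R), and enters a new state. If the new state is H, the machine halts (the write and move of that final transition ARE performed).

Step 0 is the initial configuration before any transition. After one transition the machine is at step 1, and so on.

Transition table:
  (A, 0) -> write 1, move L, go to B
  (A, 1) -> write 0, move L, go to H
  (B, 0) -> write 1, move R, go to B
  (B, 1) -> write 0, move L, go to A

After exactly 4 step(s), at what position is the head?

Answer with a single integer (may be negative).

Answer: -2

Derivation:
Step 1: in state A at pos 0, read 0 -> (A,0)->write 1,move L,goto B. Now: state=B, head=-1, tape[-2..1]=0010 (head:  ^)
Step 2: in state B at pos -1, read 0 -> (B,0)->write 1,move R,goto B. Now: state=B, head=0, tape[-2..1]=0110 (head:   ^)
Step 3: in state B at pos 0, read 1 -> (B,1)->write 0,move L,goto A. Now: state=A, head=-1, tape[-2..1]=0100 (head:  ^)
Step 4: in state A at pos -1, read 1 -> (A,1)->write 0,move L,goto H. Now: state=H, head=-2, tape[-3..1]=00000 (head:  ^)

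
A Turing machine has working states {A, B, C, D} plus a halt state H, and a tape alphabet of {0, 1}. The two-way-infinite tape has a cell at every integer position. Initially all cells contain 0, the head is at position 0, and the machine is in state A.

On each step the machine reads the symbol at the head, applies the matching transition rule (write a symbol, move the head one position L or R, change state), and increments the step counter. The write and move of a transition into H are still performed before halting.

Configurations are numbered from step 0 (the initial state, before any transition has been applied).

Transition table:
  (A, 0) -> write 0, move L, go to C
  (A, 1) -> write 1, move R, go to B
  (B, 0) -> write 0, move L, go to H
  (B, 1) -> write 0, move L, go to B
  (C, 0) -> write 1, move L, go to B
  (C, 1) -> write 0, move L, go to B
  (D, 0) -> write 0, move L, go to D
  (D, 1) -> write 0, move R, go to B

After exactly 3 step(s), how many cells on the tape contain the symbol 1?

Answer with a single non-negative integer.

Step 1: in state A at pos 0, read 0 -> (A,0)->write 0,move L,goto C. Now: state=C, head=-1, tape[-2..1]=0000 (head:  ^)
Step 2: in state C at pos -1, read 0 -> (C,0)->write 1,move L,goto B. Now: state=B, head=-2, tape[-3..1]=00100 (head:  ^)
Step 3: in state B at pos -2, read 0 -> (B,0)->write 0,move L,goto H. Now: state=H, head=-3, tape[-4..1]=000100 (head:  ^)
Cells containing 1 after step 3: {-1} -> 1 cell(s)

Answer: 1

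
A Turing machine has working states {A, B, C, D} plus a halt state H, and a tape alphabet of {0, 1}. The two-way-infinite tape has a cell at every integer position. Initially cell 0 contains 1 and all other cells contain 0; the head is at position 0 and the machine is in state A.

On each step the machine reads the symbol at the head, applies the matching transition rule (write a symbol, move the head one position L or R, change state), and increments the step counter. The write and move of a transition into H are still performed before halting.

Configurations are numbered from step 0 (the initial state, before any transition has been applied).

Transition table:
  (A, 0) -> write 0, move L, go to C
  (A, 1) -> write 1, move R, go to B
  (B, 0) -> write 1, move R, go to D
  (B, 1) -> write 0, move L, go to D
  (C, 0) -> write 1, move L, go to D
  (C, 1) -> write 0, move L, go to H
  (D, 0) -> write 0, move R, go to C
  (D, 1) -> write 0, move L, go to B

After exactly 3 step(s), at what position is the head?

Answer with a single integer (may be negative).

Answer: 3

Derivation:
Step 1: in state A at pos 0, read 1 -> (A,1)->write 1,move R,goto B. Now: state=B, head=1, tape[-1..2]=0100 (head:   ^)
Step 2: in state B at pos 1, read 0 -> (B,0)->write 1,move R,goto D. Now: state=D, head=2, tape[-1..3]=01100 (head:    ^)
Step 3: in state D at pos 2, read 0 -> (D,0)->write 0,move R,goto C. Now: state=C, head=3, tape[-1..4]=011000 (head:     ^)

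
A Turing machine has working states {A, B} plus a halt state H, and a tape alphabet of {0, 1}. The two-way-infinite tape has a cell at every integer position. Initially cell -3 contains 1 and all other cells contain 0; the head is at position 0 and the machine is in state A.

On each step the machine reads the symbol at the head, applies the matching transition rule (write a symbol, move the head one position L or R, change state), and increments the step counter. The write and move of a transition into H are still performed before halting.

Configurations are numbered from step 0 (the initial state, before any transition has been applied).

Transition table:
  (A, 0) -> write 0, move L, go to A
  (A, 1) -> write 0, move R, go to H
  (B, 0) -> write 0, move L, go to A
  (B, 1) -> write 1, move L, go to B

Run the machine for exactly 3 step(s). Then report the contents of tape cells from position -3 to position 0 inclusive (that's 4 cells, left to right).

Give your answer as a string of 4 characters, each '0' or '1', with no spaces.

Step 1: in state A at pos 0, read 0 -> (A,0)->write 0,move L,goto A. Now: state=A, head=-1, tape[-4..1]=010000 (head:    ^)
Step 2: in state A at pos -1, read 0 -> (A,0)->write 0,move L,goto A. Now: state=A, head=-2, tape[-4..1]=010000 (head:   ^)
Step 3: in state A at pos -2, read 0 -> (A,0)->write 0,move L,goto A. Now: state=A, head=-3, tape[-4..1]=010000 (head:  ^)

Answer: 1000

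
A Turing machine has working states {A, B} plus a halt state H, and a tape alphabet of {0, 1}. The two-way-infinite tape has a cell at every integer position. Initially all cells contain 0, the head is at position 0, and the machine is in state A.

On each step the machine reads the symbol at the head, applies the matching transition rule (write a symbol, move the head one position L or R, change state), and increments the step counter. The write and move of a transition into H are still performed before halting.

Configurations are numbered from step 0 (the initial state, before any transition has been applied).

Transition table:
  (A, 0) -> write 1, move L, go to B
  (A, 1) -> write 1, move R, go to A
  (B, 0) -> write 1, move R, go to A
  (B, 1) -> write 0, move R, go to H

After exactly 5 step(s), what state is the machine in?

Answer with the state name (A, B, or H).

Answer: H

Derivation:
Step 1: in state A at pos 0, read 0 -> (A,0)->write 1,move L,goto B. Now: state=B, head=-1, tape[-2..1]=0010 (head:  ^)
Step 2: in state B at pos -1, read 0 -> (B,0)->write 1,move R,goto A. Now: state=A, head=0, tape[-2..1]=0110 (head:   ^)
Step 3: in state A at pos 0, read 1 -> (A,1)->write 1,move R,goto A. Now: state=A, head=1, tape[-2..2]=01100 (head:    ^)
Step 4: in state A at pos 1, read 0 -> (A,0)->write 1,move L,goto B. Now: state=B, head=0, tape[-2..2]=01110 (head:   ^)
Step 5: in state B at pos 0, read 1 -> (B,1)->write 0,move R,goto H. Now: state=H, head=1, tape[-2..2]=01010 (head:    ^)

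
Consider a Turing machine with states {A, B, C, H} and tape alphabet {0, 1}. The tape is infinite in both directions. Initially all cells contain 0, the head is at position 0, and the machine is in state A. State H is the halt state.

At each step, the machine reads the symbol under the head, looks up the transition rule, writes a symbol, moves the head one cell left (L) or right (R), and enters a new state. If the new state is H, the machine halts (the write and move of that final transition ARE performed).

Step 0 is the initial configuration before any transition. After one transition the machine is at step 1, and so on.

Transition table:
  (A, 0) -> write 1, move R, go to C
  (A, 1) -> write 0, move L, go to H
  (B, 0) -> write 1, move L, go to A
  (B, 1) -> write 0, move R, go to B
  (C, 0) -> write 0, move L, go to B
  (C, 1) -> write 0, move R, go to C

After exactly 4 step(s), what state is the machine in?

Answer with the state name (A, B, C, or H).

Answer: A

Derivation:
Step 1: in state A at pos 0, read 0 -> (A,0)->write 1,move R,goto C. Now: state=C, head=1, tape[-1..2]=0100 (head:   ^)
Step 2: in state C at pos 1, read 0 -> (C,0)->write 0,move L,goto B. Now: state=B, head=0, tape[-1..2]=0100 (head:  ^)
Step 3: in state B at pos 0, read 1 -> (B,1)->write 0,move R,goto B. Now: state=B, head=1, tape[-1..2]=0000 (head:   ^)
Step 4: in state B at pos 1, read 0 -> (B,0)->write 1,move L,goto A. Now: state=A, head=0, tape[-1..2]=0010 (head:  ^)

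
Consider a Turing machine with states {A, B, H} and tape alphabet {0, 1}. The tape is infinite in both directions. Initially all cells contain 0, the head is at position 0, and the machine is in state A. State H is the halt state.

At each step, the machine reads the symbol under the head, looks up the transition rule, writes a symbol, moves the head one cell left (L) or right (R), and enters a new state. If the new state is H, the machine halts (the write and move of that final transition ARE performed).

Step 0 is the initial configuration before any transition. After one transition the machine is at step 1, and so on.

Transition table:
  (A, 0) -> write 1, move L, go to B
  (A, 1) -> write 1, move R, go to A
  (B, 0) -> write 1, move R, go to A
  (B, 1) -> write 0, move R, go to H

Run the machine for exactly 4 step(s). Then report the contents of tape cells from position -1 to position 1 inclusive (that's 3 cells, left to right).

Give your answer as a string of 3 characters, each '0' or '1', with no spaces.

Answer: 111

Derivation:
Step 1: in state A at pos 0, read 0 -> (A,0)->write 1,move L,goto B. Now: state=B, head=-1, tape[-2..1]=0010 (head:  ^)
Step 2: in state B at pos -1, read 0 -> (B,0)->write 1,move R,goto A. Now: state=A, head=0, tape[-2..1]=0110 (head:   ^)
Step 3: in state A at pos 0, read 1 -> (A,1)->write 1,move R,goto A. Now: state=A, head=1, tape[-2..2]=01100 (head:    ^)
Step 4: in state A at pos 1, read 0 -> (A,0)->write 1,move L,goto B. Now: state=B, head=0, tape[-2..2]=01110 (head:   ^)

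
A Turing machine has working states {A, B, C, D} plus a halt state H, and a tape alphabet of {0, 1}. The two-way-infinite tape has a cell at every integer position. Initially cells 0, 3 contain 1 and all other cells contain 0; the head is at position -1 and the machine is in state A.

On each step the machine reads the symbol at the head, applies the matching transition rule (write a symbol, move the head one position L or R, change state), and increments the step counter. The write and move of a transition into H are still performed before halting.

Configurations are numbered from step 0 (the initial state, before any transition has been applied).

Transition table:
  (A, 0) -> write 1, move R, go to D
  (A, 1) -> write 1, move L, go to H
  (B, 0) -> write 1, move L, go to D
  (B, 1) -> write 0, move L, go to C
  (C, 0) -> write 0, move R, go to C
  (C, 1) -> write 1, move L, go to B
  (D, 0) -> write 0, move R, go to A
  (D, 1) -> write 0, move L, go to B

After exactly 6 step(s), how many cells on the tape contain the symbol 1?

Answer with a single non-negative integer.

Step 1: in state A at pos -1, read 0 -> (A,0)->write 1,move R,goto D. Now: state=D, head=0, tape[-2..4]=0110010 (head:   ^)
Step 2: in state D at pos 0, read 1 -> (D,1)->write 0,move L,goto B. Now: state=B, head=-1, tape[-2..4]=0100010 (head:  ^)
Step 3: in state B at pos -1, read 1 -> (B,1)->write 0,move L,goto C. Now: state=C, head=-2, tape[-3..4]=00000010 (head:  ^)
Step 4: in state C at pos -2, read 0 -> (C,0)->write 0,move R,goto C. Now: state=C, head=-1, tape[-3..4]=00000010 (head:   ^)
Step 5: in state C at pos -1, read 0 -> (C,0)->write 0,move R,goto C. Now: state=C, head=0, tape[-3..4]=00000010 (head:    ^)
Step 6: in state C at pos 0, read 0 -> (C,0)->write 0,move R,goto C. Now: state=C, head=1, tape[-3..4]=00000010 (head:     ^)
Cells containing 1 after step 6: {3} -> 1 cell(s)

Answer: 1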